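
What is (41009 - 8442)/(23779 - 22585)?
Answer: 32567/1194 ≈ 27.276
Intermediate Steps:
(41009 - 8442)/(23779 - 22585) = 32567/1194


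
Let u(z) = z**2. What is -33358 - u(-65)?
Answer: -37583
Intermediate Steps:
-33358 - u(-65) = -33358 - 1*(-65)**2 = -33358 - 1*4225 = -33358 - 4225 = -37583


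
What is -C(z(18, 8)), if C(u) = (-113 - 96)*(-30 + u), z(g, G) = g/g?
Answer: -6061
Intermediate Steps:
z(g, G) = 1
C(u) = 6270 - 209*u (C(u) = -209*(-30 + u) = 6270 - 209*u)
-C(z(18, 8)) = -(6270 - 209*1) = -(6270 - 209) = -1*6061 = -6061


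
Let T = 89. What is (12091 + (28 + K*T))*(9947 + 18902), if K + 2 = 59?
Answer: 495972008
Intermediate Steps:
K = 57 (K = -2 + 59 = 57)
(12091 + (28 + K*T))*(9947 + 18902) = (12091 + (28 + 57*89))*(9947 + 18902) = (12091 + (28 + 5073))*28849 = (12091 + 5101)*28849 = 17192*28849 = 495972008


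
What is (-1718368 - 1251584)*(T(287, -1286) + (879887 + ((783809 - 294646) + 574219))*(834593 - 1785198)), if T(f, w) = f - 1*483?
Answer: 5486336577485828832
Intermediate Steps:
T(f, w) = -483 + f (T(f, w) = f - 483 = -483 + f)
(-1718368 - 1251584)*(T(287, -1286) + (879887 + ((783809 - 294646) + 574219))*(834593 - 1785198)) = (-1718368 - 1251584)*((-483 + 287) + (879887 + ((783809 - 294646) + 574219))*(834593 - 1785198)) = -2969952*(-196 + (879887 + (489163 + 574219))*(-950605)) = -2969952*(-196 + (879887 + 1063382)*(-950605)) = -2969952*(-196 + 1943269*(-950605)) = -2969952*(-196 - 1847281227745) = -2969952*(-1847281227941) = 5486336577485828832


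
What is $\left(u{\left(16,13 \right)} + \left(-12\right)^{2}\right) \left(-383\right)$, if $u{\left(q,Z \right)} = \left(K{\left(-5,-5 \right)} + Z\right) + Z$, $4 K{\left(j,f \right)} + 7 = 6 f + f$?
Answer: $- \frac{122177}{2} \approx -61089.0$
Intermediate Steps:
$K{\left(j,f \right)} = - \frac{7}{4} + \frac{7 f}{4}$ ($K{\left(j,f \right)} = - \frac{7}{4} + \frac{6 f + f}{4} = - \frac{7}{4} + \frac{7 f}{4}$)
$u{\left(q,Z \right)} = - \frac{21}{2} + 2 Z$ ($u{\left(q,Z \right)} = \left(\left(- \frac{7}{4} + \frac{7}{4} \left(-5\right)\right) + Z\right) + Z = \left(\left(- \frac{7}{4} - \frac{35}{4}\right) + Z\right) + Z = \left(- \frac{21}{2} + Z\right) + Z = - \frac{21}{2} + 2 Z$)
$\left(u{\left(16,13 \right)} + \left(-12\right)^{2}\right) \left(-383\right) = \left(\left(- \frac{21}{2} + 2 \cdot 13\right) + \left(-12\right)^{2}\right) \left(-383\right) = \left(\left(- \frac{21}{2} + 26\right) + 144\right) \left(-383\right) = \left(\frac{31}{2} + 144\right) \left(-383\right) = \frac{319}{2} \left(-383\right) = - \frac{122177}{2}$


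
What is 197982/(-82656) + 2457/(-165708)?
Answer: -50941801/21136976 ≈ -2.4101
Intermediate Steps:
197982/(-82656) + 2457/(-165708) = 197982*(-1/82656) + 2457*(-1/165708) = -10999/4592 - 273/18412 = -50941801/21136976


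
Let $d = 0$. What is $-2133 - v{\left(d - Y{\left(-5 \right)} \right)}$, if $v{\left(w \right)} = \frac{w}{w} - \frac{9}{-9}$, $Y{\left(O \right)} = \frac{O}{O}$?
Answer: $-2135$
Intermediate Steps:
$Y{\left(O \right)} = 1$
$v{\left(w \right)} = 2$ ($v{\left(w \right)} = 1 - -1 = 1 + 1 = 2$)
$-2133 - v{\left(d - Y{\left(-5 \right)} \right)} = -2133 - 2 = -2135$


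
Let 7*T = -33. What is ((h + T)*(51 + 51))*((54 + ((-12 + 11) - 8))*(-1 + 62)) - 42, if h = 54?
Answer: 96596256/7 ≈ 1.3799e+7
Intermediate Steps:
T = -33/7 (T = (1/7)*(-33) = -33/7 ≈ -4.7143)
((h + T)*(51 + 51))*((54 + ((-12 + 11) - 8))*(-1 + 62)) - 42 = ((54 - 33/7)*(51 + 51))*((54 + ((-12 + 11) - 8))*(-1 + 62)) - 42 = ((345/7)*102)*((54 + (-1 - 8))*61) - 42 = 35190*((54 - 9)*61)/7 - 42 = 35190*(45*61)/7 - 42 = (35190/7)*2745 - 42 = 96596550/7 - 42 = 96596256/7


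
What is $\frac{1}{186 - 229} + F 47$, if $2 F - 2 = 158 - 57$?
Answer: $\frac{208161}{86} \approx 2420.5$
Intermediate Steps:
$F = \frac{103}{2}$ ($F = 1 + \frac{158 - 57}{2} = 1 + \frac{1}{2} \cdot 101 = 1 + \frac{101}{2} = \frac{103}{2} \approx 51.5$)
$\frac{1}{186 - 229} + F 47 = \frac{1}{186 - 229} + \frac{103}{2} \cdot 47 = \frac{1}{-43} + \frac{4841}{2} = - \frac{1}{43} + \frac{4841}{2} = \frac{208161}{86}$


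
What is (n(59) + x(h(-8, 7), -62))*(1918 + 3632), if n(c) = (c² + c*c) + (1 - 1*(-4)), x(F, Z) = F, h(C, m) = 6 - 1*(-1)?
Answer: 38705700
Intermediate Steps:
h(C, m) = 7 (h(C, m) = 6 + 1 = 7)
n(c) = 5 + 2*c² (n(c) = (c² + c²) + (1 + 4) = 2*c² + 5 = 5 + 2*c²)
(n(59) + x(h(-8, 7), -62))*(1918 + 3632) = ((5 + 2*59²) + 7)*(1918 + 3632) = ((5 + 2*3481) + 7)*5550 = ((5 + 6962) + 7)*5550 = (6967 + 7)*5550 = 6974*5550 = 38705700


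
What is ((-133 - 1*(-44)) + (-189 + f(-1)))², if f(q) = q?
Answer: 77841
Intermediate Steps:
((-133 - 1*(-44)) + (-189 + f(-1)))² = ((-133 - 1*(-44)) + (-189 - 1))² = ((-133 + 44) - 190)² = (-89 - 190)² = (-279)² = 77841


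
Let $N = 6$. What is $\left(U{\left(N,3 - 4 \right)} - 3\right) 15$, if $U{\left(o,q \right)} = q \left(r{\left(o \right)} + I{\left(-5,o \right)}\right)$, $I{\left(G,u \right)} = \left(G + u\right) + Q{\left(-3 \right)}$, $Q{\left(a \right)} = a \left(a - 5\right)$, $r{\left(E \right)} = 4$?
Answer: $-480$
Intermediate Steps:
$Q{\left(a \right)} = a \left(-5 + a\right)$
$I{\left(G,u \right)} = 24 + G + u$ ($I{\left(G,u \right)} = \left(G + u\right) - 3 \left(-5 - 3\right) = \left(G + u\right) - -24 = \left(G + u\right) + 24 = 24 + G + u$)
$U{\left(o,q \right)} = q \left(23 + o\right)$ ($U{\left(o,q \right)} = q \left(4 + \left(24 - 5 + o\right)\right) = q \left(4 + \left(19 + o\right)\right) = q \left(23 + o\right)$)
$\left(U{\left(N,3 - 4 \right)} - 3\right) 15 = \left(\left(3 - 4\right) \left(23 + 6\right) - 3\right) 15 = \left(\left(3 - 4\right) 29 - 3\right) 15 = \left(\left(-1\right) 29 - 3\right) 15 = \left(-29 - 3\right) 15 = \left(-32\right) 15 = -480$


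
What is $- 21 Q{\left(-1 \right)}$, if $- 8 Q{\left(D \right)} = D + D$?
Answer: $- \frac{21}{4} \approx -5.25$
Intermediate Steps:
$Q{\left(D \right)} = - \frac{D}{4}$ ($Q{\left(D \right)} = - \frac{D + D}{8} = - \frac{2 D}{8} = - \frac{D}{4}$)
$- 21 Q{\left(-1 \right)} = - 21 \left(\left(- \frac{1}{4}\right) \left(-1\right)\right) = \left(-21\right) \frac{1}{4} = - \frac{21}{4}$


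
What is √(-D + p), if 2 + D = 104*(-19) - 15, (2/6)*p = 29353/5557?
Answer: 2*√15508420030/5557 ≈ 44.820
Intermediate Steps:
p = 88059/5557 (p = 3*(29353/5557) = 88059/5557 ≈ 15.846)
D = -1993 (D = -2 + (104*(-19) - 15) = -2 + (-1976 - 15) = -2 - 1991 = -1993)
√(-D + p) = √(-1*(-1993) + 88059/5557) = √(1993 + 88059/5557) = √(11163160/5557) = 2*√15508420030/5557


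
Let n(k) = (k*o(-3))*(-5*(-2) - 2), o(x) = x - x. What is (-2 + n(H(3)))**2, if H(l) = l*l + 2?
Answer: 4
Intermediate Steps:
o(x) = 0
H(l) = 2 + l**2 (H(l) = l**2 + 2 = 2 + l**2)
n(k) = 0 (n(k) = (k*0)*(-5*(-2) - 2) = 0*(10 - 2) = 0*8 = 0)
(-2 + n(H(3)))**2 = (-2 + 0)**2 = (-2)**2 = 4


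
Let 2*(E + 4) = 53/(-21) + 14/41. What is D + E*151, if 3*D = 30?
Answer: -1306597/1722 ≈ -758.77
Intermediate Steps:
D = 10 (D = (⅓)*30 = 10)
E = -8767/1722 (E = -4 + (53/(-21) + 14/41)/2 = -4 + (53*(-1/21) + 14*(1/41))/2 = -4 + (-53/21 + 14/41)/2 = -4 + (½)*(-1879/861) = -4 - 1879/1722 = -8767/1722 ≈ -5.0912)
D + E*151 = 10 - 8767/1722*151 = 10 - 1323817/1722 = -1306597/1722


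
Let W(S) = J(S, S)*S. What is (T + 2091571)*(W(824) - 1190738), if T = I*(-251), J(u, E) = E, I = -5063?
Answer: -1720740360608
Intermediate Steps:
W(S) = S² (W(S) = S*S = S²)
T = 1270813 (T = -5063*(-251) = 1270813)
(T + 2091571)*(W(824) - 1190738) = (1270813 + 2091571)*(824² - 1190738) = 3362384*(678976 - 1190738) = 3362384*(-511762) = -1720740360608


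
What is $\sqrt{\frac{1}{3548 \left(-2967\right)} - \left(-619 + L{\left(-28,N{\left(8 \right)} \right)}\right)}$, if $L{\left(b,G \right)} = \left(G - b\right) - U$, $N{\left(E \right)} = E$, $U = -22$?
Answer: $\frac{5 \sqrt{621677538137355}}{5263458} \approx 23.685$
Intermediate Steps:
$L{\left(b,G \right)} = 22 + G - b$ ($L{\left(b,G \right)} = \left(G - b\right) - -22 = \left(G - b\right) + 22 = 22 + G - b$)
$\sqrt{\frac{1}{3548 \left(-2967\right)} - \left(-619 + L{\left(-28,N{\left(8 \right)} \right)}\right)} = \sqrt{\frac{1}{3548 \left(-2967\right)} + \left(619 - \left(22 + 8 - -28\right)\right)} = \sqrt{\frac{1}{3548} \left(- \frac{1}{2967}\right) + \left(619 - \left(22 + 8 + 28\right)\right)} = \sqrt{- \frac{1}{10526916} + \left(619 - 58\right)} = \sqrt{- \frac{1}{10526916} + 561} = \sqrt{\frac{5905599875}{10526916}} = \frac{5 \sqrt{621677538137355}}{5263458}$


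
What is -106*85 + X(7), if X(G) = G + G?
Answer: -8996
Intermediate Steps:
X(G) = 2*G
-106*85 + X(7) = -106*85 + 2*7 = -9010 + 14 = -8996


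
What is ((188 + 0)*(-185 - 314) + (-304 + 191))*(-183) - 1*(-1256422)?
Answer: 18444697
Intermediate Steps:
((188 + 0)*(-185 - 314) + (-304 + 191))*(-183) - 1*(-1256422) = (188*(-499) - 113)*(-183) + 1256422 = (-93812 - 113)*(-183) + 1256422 = -93925*(-183) + 1256422 = 17188275 + 1256422 = 18444697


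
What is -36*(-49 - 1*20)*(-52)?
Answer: -129168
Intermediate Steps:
-36*(-49 - 1*20)*(-52) = -36*(-49 - 20)*(-52) = -36*(-69)*(-52) = 2484*(-52) = -129168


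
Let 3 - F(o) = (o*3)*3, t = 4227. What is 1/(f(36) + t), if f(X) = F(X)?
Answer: 1/3906 ≈ 0.00025602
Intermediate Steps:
F(o) = 3 - 9*o (F(o) = 3 - o*3*3 = 3 - 3*o*3 = 3 - 9*o)
f(X) = 3 - 9*X
1/(f(36) + t) = 1/((3 - 9*36) + 4227) = 1/((3 - 324) + 4227) = 1/(-321 + 4227) = 1/3906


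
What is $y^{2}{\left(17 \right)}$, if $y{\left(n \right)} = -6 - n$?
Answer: $529$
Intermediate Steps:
$y^{2}{\left(17 \right)} = \left(-6 - 17\right)^{2} = \left(-23\right)^{2} = 529$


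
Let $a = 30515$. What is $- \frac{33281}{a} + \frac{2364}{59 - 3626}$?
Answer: $- \frac{63616929}{36282335} \approx -1.7534$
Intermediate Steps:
$- \frac{33281}{a} + \frac{2364}{59 - 3626} = - \frac{33281}{30515} + \frac{2364}{59 - 3626} = \left(-33281\right) \frac{1}{30515} + \frac{2364}{59 - 3626} = - \frac{33281}{30515} + \frac{2364}{-3567} = - \frac{33281}{30515} + 2364 \left(- \frac{1}{3567}\right) = - \frac{33281}{30515} - \frac{788}{1189} = - \frac{63616929}{36282335}$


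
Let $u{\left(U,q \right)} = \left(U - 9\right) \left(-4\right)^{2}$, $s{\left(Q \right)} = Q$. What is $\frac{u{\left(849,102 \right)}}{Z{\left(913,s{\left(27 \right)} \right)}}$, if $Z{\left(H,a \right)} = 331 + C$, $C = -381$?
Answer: $- \frac{1344}{5} \approx -268.8$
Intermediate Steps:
$u{\left(U,q \right)} = -144 + 16 U$ ($u{\left(U,q \right)} = \left(-9 + U\right) 16 = -144 + 16 U$)
$Z{\left(H,a \right)} = -50$ ($Z{\left(H,a \right)} = 331 - 381 = -50$)
$\frac{u{\left(849,102 \right)}}{Z{\left(913,s{\left(27 \right)} \right)}} = \frac{-144 + 16 \cdot 849}{-50} = \left(-144 + 13584\right) \left(- \frac{1}{50}\right) = 13440 \left(- \frac{1}{50}\right) = - \frac{1344}{5}$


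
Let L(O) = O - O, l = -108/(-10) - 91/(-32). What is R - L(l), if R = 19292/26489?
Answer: 19292/26489 ≈ 0.72830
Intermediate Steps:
l = 2183/160 (l = -108*(-⅒) - 91*(-1/32) = 54/5 + 91/32 = 2183/160 ≈ 13.644)
R = 19292/26489 (R = 19292*(1/26489) = 19292/26489 ≈ 0.72830)
L(O) = 0
R - L(l) = 19292/26489 - 1*0 = 19292/26489 + 0 = 19292/26489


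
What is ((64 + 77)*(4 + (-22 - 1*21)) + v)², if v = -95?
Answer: 31292836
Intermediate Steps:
((64 + 77)*(4 + (-22 - 1*21)) + v)² = ((64 + 77)*(4 + (-22 - 1*21)) - 95)² = (141*(4 + (-22 - 21)) - 95)² = (141*(4 - 43) - 95)² = (141*(-39) - 95)² = (-5499 - 95)² = (-5594)² = 31292836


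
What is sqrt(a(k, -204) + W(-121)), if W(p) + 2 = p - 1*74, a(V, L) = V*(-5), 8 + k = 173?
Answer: I*sqrt(1022) ≈ 31.969*I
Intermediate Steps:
k = 165 (k = -8 + 173 = 165)
a(V, L) = -5*V
W(p) = -76 + p (W(p) = -2 + (p - 1*74) = -2 + (p - 74) = -2 + (-74 + p) = -76 + p)
sqrt(a(k, -204) + W(-121)) = sqrt(-5*165 + (-76 - 121)) = sqrt(-825 - 197) = sqrt(-1022) = I*sqrt(1022)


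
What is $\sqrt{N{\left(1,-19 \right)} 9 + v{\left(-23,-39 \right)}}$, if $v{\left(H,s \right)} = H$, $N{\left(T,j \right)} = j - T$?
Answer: $i \sqrt{203} \approx 14.248 i$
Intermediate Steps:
$\sqrt{N{\left(1,-19 \right)} 9 + v{\left(-23,-39 \right)}} = \sqrt{\left(-19 - 1\right) 9 - 23} = \sqrt{\left(-20\right) 9 - 23} = \sqrt{-180 - 23} = \sqrt{-203} = i \sqrt{203}$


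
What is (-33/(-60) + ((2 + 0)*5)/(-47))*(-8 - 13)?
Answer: -6657/940 ≈ -7.0819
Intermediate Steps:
(-33/(-60) + ((2 + 0)*5)/(-47))*(-8 - 13) = (-33*(-1/60) + (2*5)*(-1/47))*(-21) = (11/20 + 10*(-1/47))*(-21) = (11/20 - 10/47)*(-21) = (317/940)*(-21) = -6657/940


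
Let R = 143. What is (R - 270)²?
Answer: 16129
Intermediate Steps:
(R - 270)² = (143 - 270)² = (-127)² = 16129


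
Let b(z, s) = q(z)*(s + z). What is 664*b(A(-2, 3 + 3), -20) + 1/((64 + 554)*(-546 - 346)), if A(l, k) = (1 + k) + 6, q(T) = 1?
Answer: -2562237889/551256 ≈ -4648.0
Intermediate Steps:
A(l, k) = 7 + k
b(z, s) = s + z (b(z, s) = 1*(s + z) = s + z)
664*b(A(-2, 3 + 3), -20) + 1/((64 + 554)*(-546 - 346)) = 664*(-20 + (7 + (3 + 3))) + 1/((64 + 554)*(-546 - 346)) = 664*(-20 + (7 + 6)) + 1/(618*(-892)) = 664*(-20 + 13) + 1/(-551256) = 664*(-7) - 1/551256 = -4648 - 1/551256 = -2562237889/551256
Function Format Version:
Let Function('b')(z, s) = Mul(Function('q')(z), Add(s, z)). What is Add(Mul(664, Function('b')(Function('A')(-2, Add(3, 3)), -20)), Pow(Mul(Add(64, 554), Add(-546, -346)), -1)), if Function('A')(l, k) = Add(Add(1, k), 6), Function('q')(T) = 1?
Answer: Rational(-2562237889, 551256) ≈ -4648.0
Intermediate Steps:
Function('A')(l, k) = Add(7, k)
Function('b')(z, s) = Add(s, z) (Function('b')(z, s) = Mul(1, Add(s, z)) = Add(s, z))
Add(Mul(664, Function('b')(Function('A')(-2, Add(3, 3)), -20)), Pow(Mul(Add(64, 554), Add(-546, -346)), -1)) = Add(Mul(664, Add(-20, Add(7, Add(3, 3)))), Pow(Mul(Add(64, 554), Add(-546, -346)), -1)) = Add(Mul(664, Add(-20, Add(7, 6))), Pow(Mul(618, -892), -1)) = Add(Mul(664, Add(-20, 13)), Pow(-551256, -1)) = Add(Mul(664, -7), Rational(-1, 551256)) = Add(-4648, Rational(-1, 551256)) = Rational(-2562237889, 551256)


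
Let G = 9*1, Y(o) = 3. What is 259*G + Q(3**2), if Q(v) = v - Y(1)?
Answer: 2337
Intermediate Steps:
G = 9
Q(v) = -3 + v (Q(v) = v - 1*3 = v - 3 = -3 + v)
259*G + Q(3**2) = 259*9 + (-3 + 3**2) = 2331 + (-3 + 9) = 2331 + 6 = 2337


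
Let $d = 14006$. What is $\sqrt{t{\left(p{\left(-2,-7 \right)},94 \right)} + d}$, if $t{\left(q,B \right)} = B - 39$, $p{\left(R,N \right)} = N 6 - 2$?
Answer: $\sqrt{14061} \approx 118.58$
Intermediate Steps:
$p{\left(R,N \right)} = -2 + 6 N$ ($p{\left(R,N \right)} = 6 N - 2 = -2 + 6 N$)
$t{\left(q,B \right)} = -39 + B$ ($t{\left(q,B \right)} = B - 39 = -39 + B$)
$\sqrt{t{\left(p{\left(-2,-7 \right)},94 \right)} + d} = \sqrt{\left(-39 + 94\right) + 14006} = \sqrt{55 + 14006} = \sqrt{14061}$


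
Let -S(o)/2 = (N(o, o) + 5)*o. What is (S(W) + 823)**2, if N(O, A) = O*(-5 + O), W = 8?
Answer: 128881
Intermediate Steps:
S(o) = -2*o*(5 + o*(-5 + o)) (S(o) = -2*(o*(-5 + o) + 5)*o = -2*(5 + o*(-5 + o))*o = -2*o*(5 + o*(-5 + o)))
(S(W) + 823)**2 = (-2*8*(5 + 8*(-5 + 8)) + 823)**2 = (-2*8*(5 + 8*3) + 823)**2 = (-2*8*(5 + 24) + 823)**2 = (-2*8*29 + 823)**2 = (-464 + 823)**2 = 359**2 = 128881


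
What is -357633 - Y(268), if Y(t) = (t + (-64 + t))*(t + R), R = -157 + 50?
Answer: -433625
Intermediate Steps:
R = -107
Y(t) = (-107 + t)*(-64 + 2*t) (Y(t) = (t + (-64 + t))*(t - 107) = (-64 + 2*t)*(-107 + t) = (-107 + t)*(-64 + 2*t))
-357633 - Y(268) = -357633 - (6848 - 278*268 + 2*268²) = -357633 - (6848 - 74504 + 2*71824) = -357633 - (6848 - 74504 + 143648) = -357633 - 1*75992 = -357633 - 75992 = -433625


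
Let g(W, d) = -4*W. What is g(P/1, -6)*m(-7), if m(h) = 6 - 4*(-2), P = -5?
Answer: 280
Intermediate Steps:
m(h) = 14 (m(h) = 6 + 8 = 14)
g(P/1, -6)*m(-7) = -(-20)/1*14 = -(-20)*14 = -4*(-5)*14 = 20*14 = 280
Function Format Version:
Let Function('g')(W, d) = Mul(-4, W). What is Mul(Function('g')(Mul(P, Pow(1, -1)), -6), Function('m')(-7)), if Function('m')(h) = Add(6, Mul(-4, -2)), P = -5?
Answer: 280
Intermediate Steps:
Function('m')(h) = 14 (Function('m')(h) = Add(6, 8) = 14)
Mul(Function('g')(Mul(P, Pow(1, -1)), -6), Function('m')(-7)) = Mul(Mul(-4, Mul(-5, Pow(1, -1))), 14) = Mul(Mul(-4, Mul(-5, 1)), 14) = Mul(Mul(-4, -5), 14) = Mul(20, 14) = 280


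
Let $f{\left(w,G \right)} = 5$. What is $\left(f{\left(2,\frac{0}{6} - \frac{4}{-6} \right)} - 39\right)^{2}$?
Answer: $1156$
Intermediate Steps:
$\left(f{\left(2,\frac{0}{6} - \frac{4}{-6} \right)} - 39\right)^{2} = \left(5 - 39\right)^{2} = \left(-34\right)^{2} = 1156$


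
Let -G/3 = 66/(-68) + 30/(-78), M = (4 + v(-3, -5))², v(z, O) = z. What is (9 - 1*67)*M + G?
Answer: -23839/442 ≈ -53.934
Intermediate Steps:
M = 1 (M = (4 - 3)² = 1² = 1)
G = 1797/442 (G = -3*(66/(-68) + 30/(-78)) = -3*(66*(-1/68) + 30*(-1/78)) = -3*(-33/34 - 5/13) = -3*(-599/442) = 1797/442 ≈ 4.0656)
(9 - 1*67)*M + G = (9 - 1*67)*1 + 1797/442 = (9 - 67)*1 + 1797/442 = -58*1 + 1797/442 = -58 + 1797/442 = -23839/442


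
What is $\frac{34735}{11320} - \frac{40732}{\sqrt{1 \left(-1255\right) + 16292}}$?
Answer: $\frac{6947}{2264} - \frac{40732 \sqrt{15037}}{15037} \approx -329.1$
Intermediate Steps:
$\frac{34735}{11320} - \frac{40732}{\sqrt{1 \left(-1255\right) + 16292}} = 34735 \cdot \frac{1}{11320} - \frac{40732}{\sqrt{-1255 + 16292}} = \frac{6947}{2264} - \frac{40732}{\sqrt{15037}} = \frac{6947}{2264} - 40732 \frac{\sqrt{15037}}{15037} = \frac{6947}{2264} - \frac{40732 \sqrt{15037}}{15037}$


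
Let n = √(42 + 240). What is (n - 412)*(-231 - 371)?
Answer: 248024 - 602*√282 ≈ 2.3791e+5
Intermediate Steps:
n = √282 ≈ 16.793
(n - 412)*(-231 - 371) = (√282 - 412)*(-231 - 371) = (-412 + √282)*(-602) = 248024 - 602*√282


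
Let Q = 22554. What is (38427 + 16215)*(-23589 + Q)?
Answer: -56554470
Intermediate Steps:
(38427 + 16215)*(-23589 + Q) = (38427 + 16215)*(-23589 + 22554) = 54642*(-1035) = -56554470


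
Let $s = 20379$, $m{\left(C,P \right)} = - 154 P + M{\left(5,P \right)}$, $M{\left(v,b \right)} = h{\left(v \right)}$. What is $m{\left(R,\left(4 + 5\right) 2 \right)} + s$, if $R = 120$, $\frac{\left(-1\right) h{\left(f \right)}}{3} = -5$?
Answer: $17622$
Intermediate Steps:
$h{\left(f \right)} = 15$ ($h{\left(f \right)} = \left(-3\right) \left(-5\right) = 15$)
$M{\left(v,b \right)} = 15$
$m{\left(C,P \right)} = 15 - 154 P$ ($m{\left(C,P \right)} = - 154 P + 15 = 15 - 154 P$)
$m{\left(R,\left(4 + 5\right) 2 \right)} + s = \left(15 - 154 \left(4 + 5\right) 2\right) + 20379 = \left(15 - 154 \cdot 9 \cdot 2\right) + 20379 = \left(15 - 2772\right) + 20379 = -2757 + 20379 = 17622$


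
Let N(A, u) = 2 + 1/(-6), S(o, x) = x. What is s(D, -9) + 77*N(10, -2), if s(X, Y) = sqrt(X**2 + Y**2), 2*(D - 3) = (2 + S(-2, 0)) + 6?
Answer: 847/6 + sqrt(130) ≈ 152.57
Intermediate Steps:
D = 7 (D = 3 + ((2 + 0) + 6)/2 = 3 + (2 + 6)/2 = 3 + (1/2)*8 = 3 + 4 = 7)
N(A, u) = 11/6 (N(A, u) = 2 - 1/6 = 11/6)
s(D, -9) + 77*N(10, -2) = sqrt(7**2 + (-9)**2) + 77*(11/6) = sqrt(49 + 81) + 847/6 = sqrt(130) + 847/6 = 847/6 + sqrt(130)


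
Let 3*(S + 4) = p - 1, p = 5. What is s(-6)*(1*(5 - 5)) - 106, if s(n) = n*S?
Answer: -106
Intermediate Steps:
S = -8/3 (S = -4 + (5 - 1)/3 = -4 + (⅓)*4 = -4 + 4/3 = -8/3 ≈ -2.6667)
s(n) = -8*n/3 (s(n) = n*(-8/3) = -8*n/3)
s(-6)*(1*(5 - 5)) - 106 = (-8/3*(-6))*(1*(5 - 5)) - 106 = 16*(1*0) - 106 = 16*0 - 106 = 0 - 106 = -106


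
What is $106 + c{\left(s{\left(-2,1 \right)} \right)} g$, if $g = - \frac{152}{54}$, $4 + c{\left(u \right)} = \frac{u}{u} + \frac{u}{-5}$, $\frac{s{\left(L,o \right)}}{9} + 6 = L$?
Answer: $\frac{3326}{45} \approx 73.911$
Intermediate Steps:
$s{\left(L,o \right)} = -54 + 9 L$
$c{\left(u \right)} = -3 - \frac{u}{5}$ ($c{\left(u \right)} = -4 + \left(\frac{u}{u} + \frac{u}{-5}\right) = -4 + \left(1 + u \left(- \frac{1}{5}\right)\right) = -4 - \left(-1 + \frac{u}{5}\right) = -3 - \frac{u}{5}$)
$g = - \frac{76}{27}$ ($g = \left(-152\right) \frac{1}{54} = - \frac{76}{27} \approx -2.8148$)
$106 + c{\left(s{\left(-2,1 \right)} \right)} g = 106 + \left(-3 - \frac{-54 + 9 \left(-2\right)}{5}\right) \left(- \frac{76}{27}\right) = 106 + \left(-3 - \frac{-54 - 18}{5}\right) \left(- \frac{76}{27}\right) = 106 + \left(-3 - - \frac{72}{5}\right) \left(- \frac{76}{27}\right) = 106 + \left(-3 + \frac{72}{5}\right) \left(- \frac{76}{27}\right) = 106 + \frac{57}{5} \left(- \frac{76}{27}\right) = 106 - \frac{1444}{45} = \frac{3326}{45}$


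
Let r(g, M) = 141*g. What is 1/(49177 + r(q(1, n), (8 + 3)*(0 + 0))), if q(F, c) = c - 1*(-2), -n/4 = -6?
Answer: 1/52843 ≈ 1.8924e-5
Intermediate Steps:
n = 24 (n = -4*(-6) = 24)
q(F, c) = 2 + c (q(F, c) = c + 2 = 2 + c)
1/(49177 + r(q(1, n), (8 + 3)*(0 + 0))) = 1/(49177 + 141*(2 + 24)) = 1/(49177 + 141*26) = 1/(49177 + 3666) = 1/52843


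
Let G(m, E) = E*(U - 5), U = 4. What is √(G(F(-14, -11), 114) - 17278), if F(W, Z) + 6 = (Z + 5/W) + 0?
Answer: 4*I*√1087 ≈ 131.88*I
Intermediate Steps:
F(W, Z) = -6 + Z + 5/W (F(W, Z) = -6 + ((Z + 5/W) + 0) = -6 + (Z + 5/W) = -6 + Z + 5/W)
G(m, E) = -E (G(m, E) = E*(4 - 5) = E*(-1) = -E)
√(G(F(-14, -11), 114) - 17278) = √(-1*114 - 17278) = √(-114 - 17278) = √(-17392) = 4*I*√1087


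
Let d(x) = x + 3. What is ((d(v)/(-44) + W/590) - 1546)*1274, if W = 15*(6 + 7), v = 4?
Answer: -2556262527/1298 ≈ -1.9694e+6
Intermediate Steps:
W = 195 (W = 15*13 = 195)
d(x) = 3 + x
((d(v)/(-44) + W/590) - 1546)*1274 = (((3 + 4)/(-44) + 195/590) - 1546)*1274 = ((7*(-1/44) + 195*(1/590)) - 1546)*1274 = ((-7/44 + 39/118) - 1546)*1274 = (445/2596 - 1546)*1274 = -4012971/2596*1274 = -2556262527/1298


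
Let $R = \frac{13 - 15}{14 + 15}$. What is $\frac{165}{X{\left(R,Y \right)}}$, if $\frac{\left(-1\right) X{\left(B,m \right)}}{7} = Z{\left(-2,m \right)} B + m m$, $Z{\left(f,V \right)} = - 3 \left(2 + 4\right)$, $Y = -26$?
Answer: $- \frac{957}{27496} \approx -0.034805$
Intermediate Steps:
$Z{\left(f,V \right)} = -18$ ($Z{\left(f,V \right)} = \left(-3\right) 6 = -18$)
$R = - \frac{2}{29} \approx -0.068966$
$X{\left(B,m \right)} = - 7 m^{2} + 126 B$ ($X{\left(B,m \right)} = - 7 \left(- 18 B + m m\right) = - 7 \left(- 18 B + m^{2}\right) = - 7 \left(m^{2} - 18 B\right) = - 7 m^{2} + 126 B$)
$\frac{165}{X{\left(R,Y \right)}} = \frac{165}{- 7 \left(-26\right)^{2} + 126 \left(- \frac{2}{29}\right)} = \frac{165}{\left(-7\right) 676 - \frac{252}{29}} = \frac{165}{-4732 - \frac{252}{29}} = \frac{165}{- \frac{137480}{29}} = 165 \left(- \frac{29}{137480}\right) = - \frac{957}{27496}$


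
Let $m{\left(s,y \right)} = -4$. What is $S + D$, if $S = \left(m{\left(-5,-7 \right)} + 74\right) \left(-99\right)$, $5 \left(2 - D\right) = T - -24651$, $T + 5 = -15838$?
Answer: $- \frac{43448}{5} \approx -8689.6$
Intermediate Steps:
$T = -15843$ ($T = -5 - 15838 = -15843$)
$D = - \frac{8798}{5}$ ($D = 2 - \frac{-15843 - -24651}{5} = 2 - \frac{-15843 + 24651}{5} = 2 - \frac{8808}{5} = - \frac{8798}{5} \approx -1759.6$)
$S = -6930$ ($S = \left(-4 + 74\right) \left(-99\right) = 70 \left(-99\right) = -6930$)
$S + D = -6930 - \frac{8798}{5} = - \frac{43448}{5}$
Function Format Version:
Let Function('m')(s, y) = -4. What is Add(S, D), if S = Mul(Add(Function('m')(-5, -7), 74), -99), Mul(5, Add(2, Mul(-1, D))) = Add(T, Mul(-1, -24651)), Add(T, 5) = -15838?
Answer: Rational(-43448, 5) ≈ -8689.6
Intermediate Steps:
T = -15843 (T = Add(-5, -15838) = -15843)
D = Rational(-8798, 5) (D = Add(2, Mul(Rational(-1, 5), Add(-15843, Mul(-1, -24651)))) = Add(2, Mul(Rational(-1, 5), Add(-15843, 24651))) = Add(2, Mul(Rational(-1, 5), 8808)) = Add(2, Rational(-8808, 5)) = Rational(-8798, 5) ≈ -1759.6)
S = -6930 (S = Mul(Add(-4, 74), -99) = Mul(70, -99) = -6930)
Add(S, D) = Add(-6930, Rational(-8798, 5)) = Rational(-43448, 5)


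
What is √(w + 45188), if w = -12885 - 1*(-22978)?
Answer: √55281 ≈ 235.12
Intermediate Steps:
w = 10093 (w = -12885 + 22978 = 10093)
√(w + 45188) = √(10093 + 45188) = √55281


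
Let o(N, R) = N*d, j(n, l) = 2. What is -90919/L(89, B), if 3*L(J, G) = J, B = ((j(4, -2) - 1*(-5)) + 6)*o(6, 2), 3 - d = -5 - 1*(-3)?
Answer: -272757/89 ≈ -3064.7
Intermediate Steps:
d = 5 (d = 3 - (-5 - 1*(-3)) = 3 - (-5 + 3) = 3 - 1*(-2) = 3 + 2 = 5)
o(N, R) = 5*N (o(N, R) = N*5 = 5*N)
B = 390 (B = ((2 - 1*(-5)) + 6)*(5*6) = ((2 + 5) + 6)*30 = (7 + 6)*30 = 13*30 = 390)
L(J, G) = J/3
-90919/L(89, B) = -90919/((⅓)*89) = -90919/89/3 = -90919*3/89 = -272757/89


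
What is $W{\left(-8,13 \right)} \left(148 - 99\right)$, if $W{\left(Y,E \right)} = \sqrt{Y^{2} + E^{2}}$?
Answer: $49 \sqrt{233} \approx 747.95$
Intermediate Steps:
$W{\left(Y,E \right)} = \sqrt{E^{2} + Y^{2}}$
$W{\left(-8,13 \right)} \left(148 - 99\right) = \sqrt{13^{2} + \left(-8\right)^{2}} \left(148 - 99\right) = \sqrt{169 + 64} \cdot 49 = \sqrt{233} \cdot 49 = 49 \sqrt{233}$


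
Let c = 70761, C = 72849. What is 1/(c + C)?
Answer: 1/143610 ≈ 6.9633e-6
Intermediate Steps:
1/(c + C) = 1/(70761 + 72849) = 1/143610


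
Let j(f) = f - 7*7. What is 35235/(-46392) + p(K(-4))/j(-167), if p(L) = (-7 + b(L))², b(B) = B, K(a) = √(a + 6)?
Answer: -69283/69588 + 7*√2/108 ≈ -0.90396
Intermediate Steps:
K(a) = √(6 + a)
p(L) = (-7 + L)²
j(f) = -49 + f (j(f) = f - 49 = -49 + f)
35235/(-46392) + p(K(-4))/j(-167) = 35235/(-46392) + (-7 + √(6 - 4))²/(-49 - 167) = 35235*(-1/46392) + (-7 + √2)²/(-216) = -11745/15464 + (-7 + √2)²*(-1/216) = -11745/15464 - (-7 + √2)²/216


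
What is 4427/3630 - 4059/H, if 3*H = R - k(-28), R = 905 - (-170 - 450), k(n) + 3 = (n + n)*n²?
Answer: 8718053/9162120 ≈ 0.95153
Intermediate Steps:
k(n) = -3 + 2*n³ (k(n) = -3 + (n + n)*n² = -3 + (2*n)*n² = -3 + 2*n³)
R = 1525 (R = 905 - 1*(-620) = 905 + 620 = 1525)
H = 15144 (H = (1525 - (-3 + 2*(-28)³))/3 = (1525 - (-3 + 2*(-21952)))/3 = (1525 - (-3 - 43904))/3 = (1525 - 1*(-43907))/3 = (1525 + 43907)/3 = (⅓)*45432 = 15144)
4427/3630 - 4059/H = 4427/3630 - 4059/15144 = 4427*(1/3630) - 4059*1/15144 = 4427/3630 - 1353/5048 = 8718053/9162120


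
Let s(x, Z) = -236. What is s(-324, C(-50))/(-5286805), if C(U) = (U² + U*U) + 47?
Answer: 236/5286805 ≈ 4.4639e-5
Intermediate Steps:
C(U) = 47 + 2*U² (C(U) = (U² + U²) + 47 = 2*U² + 47 = 47 + 2*U²)
s(-324, C(-50))/(-5286805) = -236/(-5286805) = -236*(-1/5286805) = 236/5286805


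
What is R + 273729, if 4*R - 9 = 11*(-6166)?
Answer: 1027099/4 ≈ 2.5677e+5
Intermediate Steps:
R = -67817/4 (R = 9/4 + (11*(-6166))/4 = 9/4 + (1/4)*(-67826) = 9/4 - 33913/2 = -67817/4 ≈ -16954.)
R + 273729 = -67817/4 + 273729 = 1027099/4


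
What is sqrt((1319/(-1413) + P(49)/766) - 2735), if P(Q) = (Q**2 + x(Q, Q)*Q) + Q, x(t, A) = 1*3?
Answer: I*sqrt(355685679319826)/360786 ≈ 52.274*I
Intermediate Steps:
x(t, A) = 3
P(Q) = Q**2 + 4*Q (P(Q) = (Q**2 + 3*Q) + Q = Q**2 + 4*Q)
sqrt((1319/(-1413) + P(49)/766) - 2735) = sqrt((1319/(-1413) + (49*(4 + 49))/766) - 2735) = sqrt((1319*(-1/1413) + (49*53)*(1/766)) - 2735) = sqrt((-1319/1413 + 2597*(1/766)) - 2735) = sqrt((-1319/1413 + 2597/766) - 2735) = sqrt(2659207/1082358 - 2735) = sqrt(-2957589923/1082358) = I*sqrt(355685679319826)/360786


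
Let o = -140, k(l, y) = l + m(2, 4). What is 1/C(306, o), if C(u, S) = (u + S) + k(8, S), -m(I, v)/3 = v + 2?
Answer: 1/156 ≈ 0.0064103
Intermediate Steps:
m(I, v) = -6 - 3*v (m(I, v) = -3*(v + 2) = -3*(2 + v) = -6 - 3*v)
k(l, y) = -18 + l (k(l, y) = l + (-6 - 3*4) = l + (-6 - 12) = l - 18 = -18 + l)
C(u, S) = -10 + S + u (C(u, S) = (u + S) + (-18 + 8) = (S + u) - 10 = -10 + S + u)
1/C(306, o) = 1/(-10 - 140 + 306) = 1/156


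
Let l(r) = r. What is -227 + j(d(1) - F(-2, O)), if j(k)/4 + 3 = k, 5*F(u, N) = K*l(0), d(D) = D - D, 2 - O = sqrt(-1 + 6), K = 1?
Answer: -239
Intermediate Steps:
O = 2 - sqrt(5) (O = 2 - sqrt(-1 + 6) = 2 - sqrt(5) ≈ -0.23607)
d(D) = 0
F(u, N) = 0 (F(u, N) = (1*0)/5 = (1/5)*0 = 0)
j(k) = -12 + 4*k
-227 + j(d(1) - F(-2, O)) = -227 + (-12 + 4*(0 - 1*0)) = -227 + (-12 + 4*(0 + 0)) = -227 + (-12 + 4*0) = -227 + (-12 + 0) = -227 - 12 = -239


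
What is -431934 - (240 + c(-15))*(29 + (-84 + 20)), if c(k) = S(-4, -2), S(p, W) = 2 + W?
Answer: -423534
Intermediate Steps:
c(k) = 0 (c(k) = 2 - 2 = 0)
-431934 - (240 + c(-15))*(29 + (-84 + 20)) = -431934 - (240 + 0)*(29 + (-84 + 20)) = -431934 - 240*(29 - 64) = -431934 - 240*(-35) = -431934 - 1*(-8400) = -431934 + 8400 = -423534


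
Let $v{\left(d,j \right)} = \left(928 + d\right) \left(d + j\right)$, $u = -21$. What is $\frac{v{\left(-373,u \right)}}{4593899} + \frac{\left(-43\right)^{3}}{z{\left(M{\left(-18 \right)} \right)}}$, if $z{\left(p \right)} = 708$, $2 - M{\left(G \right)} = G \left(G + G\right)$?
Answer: $- \frac{365401946153}{3252480492} \approx -112.35$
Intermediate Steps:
$M{\left(G \right)} = 2 - 2 G^{2}$ ($M{\left(G \right)} = 2 - G \left(G + G\right) = 2 - G 2 G = 2 - 2 G^{2}$)
$\frac{v{\left(-373,u \right)}}{4593899} + \frac{\left(-43\right)^{3}}{z{\left(M{\left(-18 \right)} \right)}} = \frac{\left(-373\right)^{2} + 928 \left(-373\right) + 928 \left(-21\right) - -7833}{4593899} + \frac{\left(-43\right)^{3}}{708} = \left(139129 - 346144 - 19488 + 7833\right) \frac{1}{4593899} - \frac{79507}{708} = \left(-218670\right) \frac{1}{4593899} - \frac{79507}{708} = - \frac{218670}{4593899} - \frac{79507}{708} = - \frac{365401946153}{3252480492}$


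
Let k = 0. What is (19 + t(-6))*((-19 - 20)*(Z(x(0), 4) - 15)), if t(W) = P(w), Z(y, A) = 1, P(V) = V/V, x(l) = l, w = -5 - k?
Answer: 10920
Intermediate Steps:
w = -5 (w = -5 - 1*0 = -5 + 0 = -5)
P(V) = 1
t(W) = 1
(19 + t(-6))*((-19 - 20)*(Z(x(0), 4) - 15)) = (19 + 1)*((-19 - 20)*(1 - 15)) = 20*(-39*(-14)) = 20*546 = 10920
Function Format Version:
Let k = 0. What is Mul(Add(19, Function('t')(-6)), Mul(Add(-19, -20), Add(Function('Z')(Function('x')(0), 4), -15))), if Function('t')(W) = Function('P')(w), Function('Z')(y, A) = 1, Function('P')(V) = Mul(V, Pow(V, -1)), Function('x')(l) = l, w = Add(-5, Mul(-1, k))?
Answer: 10920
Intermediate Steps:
w = -5 (w = Add(-5, Mul(-1, 0)) = Add(-5, 0) = -5)
Function('P')(V) = 1
Function('t')(W) = 1
Mul(Add(19, Function('t')(-6)), Mul(Add(-19, -20), Add(Function('Z')(Function('x')(0), 4), -15))) = Mul(Add(19, 1), Mul(Add(-19, -20), Add(1, -15))) = Mul(20, Mul(-39, -14)) = Mul(20, 546) = 10920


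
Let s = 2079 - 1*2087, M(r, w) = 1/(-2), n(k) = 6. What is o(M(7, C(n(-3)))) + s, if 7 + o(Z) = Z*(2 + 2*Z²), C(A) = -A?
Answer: -65/4 ≈ -16.250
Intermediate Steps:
M(r, w) = -½
o(Z) = -7 + Z*(2 + 2*Z²)
s = -8 (s = 2079 - 2087 = -8)
o(M(7, C(n(-3)))) + s = (-7 + 2*(-½) + 2*(-½)³) - 8 = (-7 - 1 + 2*(-⅛)) - 8 = (-7 - 1 - ¼) - 8 = -33/4 - 8 = -65/4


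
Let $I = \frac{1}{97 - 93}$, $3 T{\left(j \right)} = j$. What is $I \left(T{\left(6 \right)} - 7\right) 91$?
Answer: $- \frac{455}{4} \approx -113.75$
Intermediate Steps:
$T{\left(j \right)} = \frac{j}{3}$
$I = \frac{1}{4} \approx 0.25$
$I \left(T{\left(6 \right)} - 7\right) 91 = \frac{\frac{1}{3} \cdot 6 - 7}{4} \cdot 91 = \frac{2 - 7}{4} \cdot 91 = \frac{1}{4} \left(-5\right) 91 = \left(- \frac{5}{4}\right) 91 = - \frac{455}{4}$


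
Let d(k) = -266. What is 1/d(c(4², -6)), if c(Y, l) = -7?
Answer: -1/266 ≈ -0.0037594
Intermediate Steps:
1/d(c(4², -6)) = 1/(-266) = -1/266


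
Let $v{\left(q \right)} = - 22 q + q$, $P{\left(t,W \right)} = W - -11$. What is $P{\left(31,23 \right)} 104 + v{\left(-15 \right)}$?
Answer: $3851$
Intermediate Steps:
$P{\left(t,W \right)} = 11 + W$ ($P{\left(t,W \right)} = W + 11 = 11 + W$)
$v{\left(q \right)} = - 21 q$
$P{\left(31,23 \right)} 104 + v{\left(-15 \right)} = \left(11 + 23\right) 104 - -315 = 34 \cdot 104 + 315 = 3536 + 315 = 3851$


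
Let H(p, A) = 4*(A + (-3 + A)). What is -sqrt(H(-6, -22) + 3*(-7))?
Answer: -I*sqrt(209) ≈ -14.457*I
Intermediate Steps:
H(p, A) = -12 + 8*A (H(p, A) = 4*(-3 + 2*A) = -12 + 8*A)
-sqrt(H(-6, -22) + 3*(-7)) = -sqrt((-12 + 8*(-22)) + 3*(-7)) = -sqrt((-12 - 176) - 21) = -sqrt(-188 - 21) = -sqrt(-209) = -I*sqrt(209)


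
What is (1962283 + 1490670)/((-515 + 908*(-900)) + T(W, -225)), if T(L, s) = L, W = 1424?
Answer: -493279/116613 ≈ -4.2300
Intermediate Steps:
(1962283 + 1490670)/((-515 + 908*(-900)) + T(W, -225)) = (1962283 + 1490670)/((-515 + 908*(-900)) + 1424) = 3452953/((-515 - 817200) + 1424) = 3452953/(-817715 + 1424) = 3452953/(-816291) = 3452953*(-1/816291) = -493279/116613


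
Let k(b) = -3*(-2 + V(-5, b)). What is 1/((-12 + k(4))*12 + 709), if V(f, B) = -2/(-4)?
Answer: 1/619 ≈ 0.0016155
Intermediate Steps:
V(f, B) = ½ (V(f, B) = -2*(-¼) = ½)
k(b) = 9/2 (k(b) = -3*(-2 + ½) = -3*(-3/2) = 9/2)
1/((-12 + k(4))*12 + 709) = 1/((-12 + 9/2)*12 + 709) = 1/(-15/2*12 + 709) = 1/(-90 + 709) = 1/619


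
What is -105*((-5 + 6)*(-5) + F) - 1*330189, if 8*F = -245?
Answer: -2611587/8 ≈ -3.2645e+5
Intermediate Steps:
F = -245/8 (F = (1/8)*(-245) = -245/8 ≈ -30.625)
-105*((-5 + 6)*(-5) + F) - 1*330189 = -105*((-5 + 6)*(-5) - 245/8) - 1*330189 = -105*(1*(-5) - 245/8) - 330189 = -105*(-5 - 245/8) - 330189 = -105*(-285/8) - 330189 = 29925/8 - 330189 = -2611587/8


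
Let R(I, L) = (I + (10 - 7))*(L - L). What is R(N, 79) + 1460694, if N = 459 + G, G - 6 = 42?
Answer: 1460694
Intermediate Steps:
G = 48 (G = 6 + 42 = 48)
N = 507 (N = 459 + 48 = 507)
R(I, L) = 0 (R(I, L) = (I + 3)*0 = (3 + I)*0 = 0)
R(N, 79) + 1460694 = 0 + 1460694 = 1460694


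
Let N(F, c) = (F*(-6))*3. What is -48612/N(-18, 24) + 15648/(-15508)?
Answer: -15811351/104679 ≈ -151.05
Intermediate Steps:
N(F, c) = -18*F (N(F, c) = -6*F*3 = -18*F)
-48612/N(-18, 24) + 15648/(-15508) = -48612/((-18*(-18))) + 15648/(-15508) = -48612/324 + 15648*(-1/15508) = -48612*1/324 - 3912/3877 = -4051/27 - 3912/3877 = -15811351/104679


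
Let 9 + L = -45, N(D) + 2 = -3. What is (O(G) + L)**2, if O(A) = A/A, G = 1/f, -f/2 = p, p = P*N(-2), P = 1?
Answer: 2809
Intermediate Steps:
N(D) = -5 (N(D) = -2 - 3 = -5)
p = -5 (p = 1*(-5) = -5)
f = 10 (f = -2*(-5) = 10)
G = 1/10 ≈ 0.10000
O(A) = 1
L = -54 (L = -9 - 45 = -54)
(O(G) + L)**2 = (1 - 54)**2 = (-53)**2 = 2809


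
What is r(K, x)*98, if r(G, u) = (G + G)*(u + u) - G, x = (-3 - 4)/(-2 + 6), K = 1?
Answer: -784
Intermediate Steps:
x = -7/4 ≈ -1.7500
r(G, u) = -G + 4*G*u (r(G, u) = (2*G)*(2*u) - G = 4*G*u - G = -G + 4*G*u)
r(K, x)*98 = (1*(-1 + 4*(-7/4)))*98 = (1*(-1 - 7))*98 = (1*(-8))*98 = -8*98 = -784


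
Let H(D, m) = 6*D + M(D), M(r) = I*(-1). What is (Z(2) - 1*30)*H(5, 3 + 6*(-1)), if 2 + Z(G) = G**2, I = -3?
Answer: -924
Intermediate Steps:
M(r) = 3 (M(r) = -3*(-1) = 3)
H(D, m) = 3 + 6*D (H(D, m) = 6*D + 3 = 3 + 6*D)
Z(G) = -2 + G**2
(Z(2) - 1*30)*H(5, 3 + 6*(-1)) = ((-2 + 2**2) - 1*30)*(3 + 6*5) = ((-2 + 4) - 30)*(3 + 30) = (2 - 30)*33 = -28*33 = -924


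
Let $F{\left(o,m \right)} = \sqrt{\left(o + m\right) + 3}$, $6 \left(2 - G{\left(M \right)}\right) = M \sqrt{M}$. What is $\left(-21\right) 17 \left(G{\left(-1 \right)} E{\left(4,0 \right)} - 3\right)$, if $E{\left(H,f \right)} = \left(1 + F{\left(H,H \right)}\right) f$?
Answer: $1071$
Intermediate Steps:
$G{\left(M \right)} = 2 - \frac{M^{\frac{3}{2}}}{6}$ ($G{\left(M \right)} = 2 - \frac{M \sqrt{M}}{6} = 2 - \frac{M^{\frac{3}{2}}}{6}$)
$F{\left(o,m \right)} = \sqrt{3 + m + o}$ ($F{\left(o,m \right)} = \sqrt{\left(m + o\right) + 3} = \sqrt{3 + m + o}$)
$E{\left(H,f \right)} = f \left(1 + \sqrt{3 + 2 H}\right)$ ($E{\left(H,f \right)} = \left(1 + \sqrt{3 + H + H}\right) f = \left(1 + \sqrt{3 + 2 H}\right) f = f \left(1 + \sqrt{3 + 2 H}\right)$)
$\left(-21\right) 17 \left(G{\left(-1 \right)} E{\left(4,0 \right)} - 3\right) = \left(-21\right) 17 \left(\left(2 - \frac{\left(-1\right)^{\frac{3}{2}}}{6}\right) 0 \left(1 + \sqrt{3 + 2 \cdot 4}\right) - 3\right) = - 357 \left(\left(2 - \frac{\left(-1\right) i}{6}\right) 0 \left(1 + \sqrt{3 + 8}\right) - 3\right) = - 357 \left(\left(2 + \frac{i}{6}\right) 0 \left(1 + \sqrt{11}\right) - 3\right) = - 357 \left(\left(2 + \frac{i}{6}\right) 0 - 3\right) = - 357 \left(0 - 3\right) = \left(-357\right) \left(-3\right) = 1071$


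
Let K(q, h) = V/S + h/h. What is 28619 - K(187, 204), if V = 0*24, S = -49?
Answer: 28618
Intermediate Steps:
V = 0
K(q, h) = 1 (K(q, h) = 0/(-49) + h/h = 0*(-1/49) + 1 = 0 + 1 = 1)
28619 - K(187, 204) = 28619 - 1*1 = 28619 - 1 = 28618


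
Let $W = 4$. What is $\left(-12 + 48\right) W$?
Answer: $144$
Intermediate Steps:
$\left(-12 + 48\right) W = \left(-12 + 48\right) 4 = 36 \cdot 4 = 144$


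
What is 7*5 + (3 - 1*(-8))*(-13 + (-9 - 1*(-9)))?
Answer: -108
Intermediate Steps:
7*5 + (3 - 1*(-8))*(-13 + (-9 - 1*(-9))) = 35 + (3 + 8)*(-13 + (-9 + 9)) = 35 + 11*(-13 + 0) = 35 + 11*(-13) = 35 - 143 = -108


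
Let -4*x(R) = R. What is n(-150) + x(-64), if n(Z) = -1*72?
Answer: -56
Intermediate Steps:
n(Z) = -72
x(R) = -R/4
n(-150) + x(-64) = -72 - ¼*(-64) = -72 + 16 = -56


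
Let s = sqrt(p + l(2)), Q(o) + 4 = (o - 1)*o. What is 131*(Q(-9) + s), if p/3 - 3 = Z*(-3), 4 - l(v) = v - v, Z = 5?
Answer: 11266 + 524*I*sqrt(2) ≈ 11266.0 + 741.05*I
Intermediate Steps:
l(v) = 4 (l(v) = 4 - (v - v) = 4 - 1*0 = 4 + 0 = 4)
Q(o) = -4 + o*(-1 + o) (Q(o) = -4 + (o - 1)*o = -4 + (-1 + o)*o = -4 + o*(-1 + o))
p = -36 (p = 9 + 3*(5*(-3)) = 9 + 3*(-15) = 9 - 45 = -36)
s = 4*I*sqrt(2) (s = sqrt(-36 + 4) = sqrt(-32) = 4*I*sqrt(2) ≈ 5.6569*I)
131*(Q(-9) + s) = 131*((-4 + (-9)**2 - 1*(-9)) + 4*I*sqrt(2)) = 131*((-4 + 81 + 9) + 4*I*sqrt(2)) = 131*(86 + 4*I*sqrt(2)) = 11266 + 524*I*sqrt(2)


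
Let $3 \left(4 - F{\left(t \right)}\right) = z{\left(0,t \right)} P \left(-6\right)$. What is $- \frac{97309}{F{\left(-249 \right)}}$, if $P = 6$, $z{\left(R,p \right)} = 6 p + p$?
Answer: $\frac{97309}{20912} \approx 4.6533$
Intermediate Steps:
$z{\left(R,p \right)} = 7 p$
$F{\left(t \right)} = 4 + 84 t$ ($F{\left(t \right)} = 4 - \frac{7 t 6 \left(-6\right)}{3} = 4 - \frac{42 t \left(-6\right)}{3} = 4 - \frac{\left(-252\right) t}{3} = 4 + 84 t$)
$- \frac{97309}{F{\left(-249 \right)}} = - \frac{97309}{4 + 84 \left(-249\right)} = - \frac{97309}{4 - 20916} = - \frac{97309}{-20912} = \left(-97309\right) \left(- \frac{1}{20912}\right) = \frac{97309}{20912}$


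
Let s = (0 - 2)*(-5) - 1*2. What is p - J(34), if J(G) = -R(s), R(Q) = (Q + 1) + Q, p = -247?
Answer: -230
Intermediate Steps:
s = 8 (s = -2*(-5) - 2 = 10 - 2 = 8)
R(Q) = 1 + 2*Q (R(Q) = (1 + Q) + Q = 1 + 2*Q)
J(G) = -17 (J(G) = -(1 + 2*8) = -(1 + 16) = -1*17 = -17)
p - J(34) = -247 - 1*(-17) = -247 + 17 = -230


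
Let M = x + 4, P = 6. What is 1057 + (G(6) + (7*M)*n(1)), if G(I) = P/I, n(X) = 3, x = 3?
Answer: 1205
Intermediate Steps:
M = 7 (M = 3 + 4 = 7)
G(I) = 6/I
1057 + (G(6) + (7*M)*n(1)) = 1057 + (6/6 + (7*7)*3) = 1057 + (6*(1/6) + 49*3) = 1057 + (1 + 147) = 1057 + 148 = 1205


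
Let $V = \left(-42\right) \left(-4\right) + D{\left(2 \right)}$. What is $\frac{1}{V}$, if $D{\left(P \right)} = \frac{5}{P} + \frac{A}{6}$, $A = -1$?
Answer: $\frac{3}{511} \approx 0.0058708$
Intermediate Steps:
$D{\left(P \right)} = - \frac{1}{6} + \frac{5}{P}$ ($D{\left(P \right)} = \frac{5}{P} - \frac{1}{6} = - \frac{1}{6} + \frac{5}{P}$)
$V = \frac{511}{3}$ ($V = \left(-42\right) \left(-4\right) + \frac{30 - 2}{6 \cdot 2} = 168 + \frac{1}{6} \cdot \frac{1}{2} \left(30 - 2\right) = 168 + \frac{1}{6} \cdot \frac{1}{2} \cdot 28 = 168 + \frac{7}{3} = \frac{511}{3} \approx 170.33$)
$\frac{1}{V} = \frac{1}{\frac{511}{3}} = \frac{3}{511}$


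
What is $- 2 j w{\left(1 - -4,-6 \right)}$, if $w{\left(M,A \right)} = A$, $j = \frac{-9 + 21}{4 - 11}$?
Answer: $- \frac{144}{7} \approx -20.571$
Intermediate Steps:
$j = - \frac{12}{7}$ ($j = \frac{12}{-7} = 12 \left(- \frac{1}{7}\right) = - \frac{12}{7} \approx -1.7143$)
$- 2 j w{\left(1 - -4,-6 \right)} = \left(-2\right) \left(- \frac{12}{7}\right) \left(-6\right) = \frac{24}{7} \left(-6\right) = - \frac{144}{7}$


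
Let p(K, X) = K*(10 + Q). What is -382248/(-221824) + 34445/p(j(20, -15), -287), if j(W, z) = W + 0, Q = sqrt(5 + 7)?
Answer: 7527347/38126 - 6889*sqrt(3)/176 ≈ 129.64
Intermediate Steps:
Q = 2*sqrt(3) (Q = sqrt(12) = 2*sqrt(3) ≈ 3.4641)
j(W, z) = W
p(K, X) = K*(10 + 2*sqrt(3))
-382248/(-221824) + 34445/p(j(20, -15), -287) = -382248/(-221824) + 34445/((2*20*(5 + sqrt(3)))) = -382248*(-1/221824) + 34445/(200 + 40*sqrt(3)) = 47781/27728 + 34445/(200 + 40*sqrt(3))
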